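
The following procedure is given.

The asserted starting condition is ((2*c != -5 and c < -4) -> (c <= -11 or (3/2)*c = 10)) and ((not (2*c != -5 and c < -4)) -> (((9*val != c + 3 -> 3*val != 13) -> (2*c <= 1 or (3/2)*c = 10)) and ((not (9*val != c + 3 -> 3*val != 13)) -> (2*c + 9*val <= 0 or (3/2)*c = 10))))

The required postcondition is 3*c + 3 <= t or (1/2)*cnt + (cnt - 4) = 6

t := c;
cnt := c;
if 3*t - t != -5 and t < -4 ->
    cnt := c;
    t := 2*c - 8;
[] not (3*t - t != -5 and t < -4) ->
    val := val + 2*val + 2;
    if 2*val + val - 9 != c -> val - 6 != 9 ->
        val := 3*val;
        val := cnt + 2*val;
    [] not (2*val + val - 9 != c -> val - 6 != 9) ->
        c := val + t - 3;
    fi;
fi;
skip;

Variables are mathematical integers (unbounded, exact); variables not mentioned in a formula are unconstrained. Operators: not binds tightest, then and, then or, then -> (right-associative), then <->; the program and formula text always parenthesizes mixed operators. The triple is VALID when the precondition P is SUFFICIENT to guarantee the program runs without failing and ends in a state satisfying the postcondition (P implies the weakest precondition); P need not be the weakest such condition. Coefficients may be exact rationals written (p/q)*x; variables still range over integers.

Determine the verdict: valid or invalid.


Working backward. After the program, the postcondition 3*c + 3 <= t or (1/2)*cnt + (cnt - 4) = 6 must hold; in canonical form it is 3*c <= t - 3 or (3/2)*cnt = 10.
Before skip: 3*c <= t - 3 or (3/2)*cnt = 10
Then branch requires c <= -11 or (3/2)*c = 10; else branch requires ((9*val != c + 3 -> 3*val != 13) -> (3*c <= t - 3 or (3/2)*cnt = 10)) and ((not (9*val != c + 3 -> 3*val != 13)) -> (2*t + 9*val <= 0 or (3/2)*cnt = 10)).
Before the if: ((2*t != -5 and t < -4) -> (c <= -11 or (3/2)*c = 10)) and ((not (2*t != -5 and t < -4)) -> (((9*val != c + 3 -> 3*val != 13) -> (3*c <= t - 3 or (3/2)*cnt = 10)) and ((not (9*val != c + 3 -> 3*val != 13)) -> (2*t + 9*val <= 0 or (3/2)*cnt = 10))))
Before cnt := c: ((2*t != -5 and t < -4) -> (c <= -11 or (3/2)*c = 10)) and ((not (2*t != -5 and t < -4)) -> (((9*val != c + 3 -> 3*val != 13) -> (3*c <= t - 3 or (3/2)*c = 10)) and ((not (9*val != c + 3 -> 3*val != 13)) -> (2*t + 9*val <= 0 or (3/2)*c = 10))))
Before t := c: ((2*c != -5 and c < -4) -> (c <= -11 or (3/2)*c = 10)) and ((not (2*c != -5 and c < -4)) -> (((9*val != c + 3 -> 3*val != 13) -> (2*c <= -3 or (3/2)*c = 10)) and ((not (9*val != c + 3 -> 3*val != 13)) -> (2*c + 9*val <= 0 or (3/2)*c = 10))))
The weakest precondition is ((2*c != -5 and c < -4) -> (c <= -11 or (3/2)*c = 10)) and ((not (2*c != -5 and c < -4)) -> (((9*val != c + 3 -> 3*val != 13) -> (2*c <= -3 or (3/2)*c = 10)) and ((not (9*val != c + 3 -> 3*val != 13)) -> (2*c + 9*val <= 0 or (3/2)*c = 10)))).
Check whether ((2*c != -5 and c < -4) -> (c <= -11 or (3/2)*c = 10)) and ((not (2*c != -5 and c < -4)) -> (((9*val != c + 3 -> 3*val != 13) -> (2*c <= 1 or (3/2)*c = 10)) and ((not (9*val != c + 3 -> 3*val != 13)) -> (2*c + 9*val <= 0 or (3/2)*c = 10)))) implies it.
Countermodel: at the initial state c = -1, val = 0, the precondition holds but the weakest precondition fails.
Answer: invalid


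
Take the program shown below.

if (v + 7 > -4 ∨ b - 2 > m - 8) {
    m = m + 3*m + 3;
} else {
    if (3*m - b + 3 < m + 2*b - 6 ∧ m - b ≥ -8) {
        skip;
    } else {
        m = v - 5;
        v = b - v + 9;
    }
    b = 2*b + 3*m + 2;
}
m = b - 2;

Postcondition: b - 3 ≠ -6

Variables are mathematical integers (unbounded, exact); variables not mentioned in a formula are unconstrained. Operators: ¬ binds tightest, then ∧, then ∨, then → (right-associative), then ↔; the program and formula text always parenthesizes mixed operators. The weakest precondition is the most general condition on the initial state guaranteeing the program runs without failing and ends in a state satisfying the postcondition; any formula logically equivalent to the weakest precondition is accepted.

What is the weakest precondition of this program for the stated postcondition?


Working backward. After the program, the postcondition b - 3 ≠ -6 must hold; in canonical form it is b ≠ -3.
Before m := b - 2: b ≠ -3
Then branch requires b ≠ -3; else branch requires ((2*m < 3*b - 9 ∧ m ≥ b - 8) → 2*b + 3*m ≠ -5) ∧ ((¬(2*m < 3*b - 9 ∧ m ≥ b - 8)) → 2*b + 3*v ≠ 10).
Before the if: ((v > -11 ∨ b > m - 6) → b ≠ -3) ∧ ((¬(v > -11 ∨ b > m - 6)) → (((2*m < 3*b - 9 ∧ m ≥ b - 8) → 2*b + 3*m ≠ -5) ∧ ((¬(2*m < 3*b - 9 ∧ m ≥ b - 8)) → 2*b + 3*v ≠ 10)))
Answer: WP = ((v > -11 ∨ b > m - 6) → b ≠ -3) ∧ ((¬(v > -11 ∨ b > m - 6)) → (((2*m < 3*b - 9 ∧ m ≥ b - 8) → 2*b + 3*m ≠ -5) ∧ ((¬(2*m < 3*b - 9 ∧ m ≥ b - 8)) → 2*b + 3*v ≠ 10)))


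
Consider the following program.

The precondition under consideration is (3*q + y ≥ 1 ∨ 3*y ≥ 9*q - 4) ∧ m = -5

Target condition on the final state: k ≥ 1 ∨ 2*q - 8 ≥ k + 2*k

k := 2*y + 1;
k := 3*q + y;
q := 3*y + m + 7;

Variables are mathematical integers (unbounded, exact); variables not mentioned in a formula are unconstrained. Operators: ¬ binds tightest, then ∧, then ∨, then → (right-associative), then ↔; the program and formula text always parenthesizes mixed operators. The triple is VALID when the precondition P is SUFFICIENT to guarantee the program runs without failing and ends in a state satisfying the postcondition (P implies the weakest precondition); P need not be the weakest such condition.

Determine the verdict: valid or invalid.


Working backward. After the program, the postcondition k ≥ 1 ∨ 2*q - 8 ≥ k + 2*k must hold; in canonical form it is k ≥ 1 ∨ 2*q ≥ 3*k + 8.
Before q := 3*y + m + 7: k ≥ 1 ∨ 2*m + 6*y ≥ 3*k - 6
Before k := 3*q + y: 3*q + y ≥ 1 ∨ 2*m + 3*y ≥ 9*q - 6
Before k := 2*y + 1: 3*q + y ≥ 1 ∨ 2*m + 3*y ≥ 9*q - 6
The weakest precondition is 3*q + y ≥ 1 ∨ 2*m + 3*y ≥ 9*q - 6.
Check whether (3*q + y ≥ 1 ∨ 3*y ≥ 9*q - 4) ∧ m = -5 implies it.
Countermodel: at the initial state m = -5, q = 0, y = 0, the precondition holds but the weakest precondition fails.
Answer: invalid


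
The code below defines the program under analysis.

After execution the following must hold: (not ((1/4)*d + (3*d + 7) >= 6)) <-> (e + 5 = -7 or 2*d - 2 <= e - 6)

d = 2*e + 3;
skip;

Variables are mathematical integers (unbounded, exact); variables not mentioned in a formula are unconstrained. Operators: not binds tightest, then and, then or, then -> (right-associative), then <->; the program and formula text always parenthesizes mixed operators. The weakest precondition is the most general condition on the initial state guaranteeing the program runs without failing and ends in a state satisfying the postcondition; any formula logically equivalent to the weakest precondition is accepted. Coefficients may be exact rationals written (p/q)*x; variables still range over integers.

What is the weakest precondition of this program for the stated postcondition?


Working backward. After the program, the postcondition (not ((1/4)*d + (3*d + 7) >= 6)) <-> (e + 5 = -7 or 2*d - 2 <= e - 6) must hold; in canonical form it is (not ((13/4)*d >= -1)) <-> (e = -12 or 2*d <= e - 4).
Before skip: (not ((13/4)*d >= -1)) <-> (e = -12 or 2*d <= e - 4)
Before d := 2*e + 3: (not ((13/2)*e >= -43/4)) <-> (e = -12 or 3*e <= -10)
Answer: WP = (not ((13/2)*e >= -43/4)) <-> (e = -12 or 3*e <= -10)


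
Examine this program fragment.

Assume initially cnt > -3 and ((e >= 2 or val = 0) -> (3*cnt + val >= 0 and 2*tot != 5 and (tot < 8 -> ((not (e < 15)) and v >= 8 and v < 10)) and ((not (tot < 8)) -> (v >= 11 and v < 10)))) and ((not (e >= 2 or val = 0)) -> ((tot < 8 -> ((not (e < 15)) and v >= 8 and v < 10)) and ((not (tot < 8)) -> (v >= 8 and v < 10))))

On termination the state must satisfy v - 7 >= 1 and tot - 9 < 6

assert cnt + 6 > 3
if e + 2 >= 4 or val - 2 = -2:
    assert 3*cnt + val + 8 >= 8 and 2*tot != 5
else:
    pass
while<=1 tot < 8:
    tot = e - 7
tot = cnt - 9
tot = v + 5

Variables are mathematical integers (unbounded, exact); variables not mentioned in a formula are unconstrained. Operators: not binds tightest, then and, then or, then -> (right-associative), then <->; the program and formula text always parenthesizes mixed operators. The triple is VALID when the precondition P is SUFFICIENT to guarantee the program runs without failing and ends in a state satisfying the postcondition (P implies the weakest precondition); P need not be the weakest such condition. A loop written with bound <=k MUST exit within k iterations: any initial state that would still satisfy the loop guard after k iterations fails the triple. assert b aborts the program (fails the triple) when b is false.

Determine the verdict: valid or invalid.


Working backward. After the program, the postcondition v - 7 >= 1 and tot - 9 < 6 must hold; in canonical form it is v >= 8 and tot < 15.
Before tot := v + 5: v >= 8 and v < 10
Before tot := cnt - 9: v >= 8 and v < 10
Before the loop (bound <=1), unroll the exhaustion recursion (WP_0 = exit-now case; WP_j = one more guarded iteration, up to j = 1):
  WP_0: (not (tot < 8)) and v >= 8 and v < 10
  WP_1: (tot < 8 -> ((not (e < 15)) and v >= 8 and v < 10)) and ((not (tot < 8)) -> (v >= 8 and v < 10))
So before the loop: (tot < 8 -> ((not (e < 15)) and v >= 8 and v < 10)) and ((not (tot < 8)) -> (v >= 8 and v < 10))
Then branch requires 3*cnt + val >= 0 and 2*tot != 5 and (tot < 8 -> ((not (e < 15)) and v >= 8 and v < 10)) and ((not (tot < 8)) -> (v >= 8 and v < 10)); else branch requires (tot < 8 -> ((not (e < 15)) and v >= 8 and v < 10)) and ((not (tot < 8)) -> (v >= 8 and v < 10)).
Before the if: ((e >= 2 or val = 0) -> (3*cnt + val >= 0 and 2*tot != 5 and (tot < 8 -> ((not (e < 15)) and v >= 8 and v < 10)) and ((not (tot < 8)) -> (v >= 8 and v < 10)))) and ((not (e >= 2 or val = 0)) -> ((tot < 8 -> ((not (e < 15)) and v >= 8 and v < 10)) and ((not (tot < 8)) -> (v >= 8 and v < 10))))
Before assert cnt + 6 > 3: cnt > -3 and ((e >= 2 or val = 0) -> (3*cnt + val >= 0 and 2*tot != 5 and (tot < 8 -> ((not (e < 15)) and v >= 8 and v < 10)) and ((not (tot < 8)) -> (v >= 8 and v < 10)))) and ((not (e >= 2 or val = 0)) -> ((tot < 8 -> ((not (e < 15)) and v >= 8 and v < 10)) and ((not (tot < 8)) -> (v >= 8 and v < 10))))
The weakest precondition is cnt > -3 and ((e >= 2 or val = 0) -> (3*cnt + val >= 0 and 2*tot != 5 and (tot < 8 -> ((not (e < 15)) and v >= 8 and v < 10)) and ((not (tot < 8)) -> (v >= 8 and v < 10)))) and ((not (e >= 2 or val = 0)) -> ((tot < 8 -> ((not (e < 15)) and v >= 8 and v < 10)) and ((not (tot < 8)) -> (v >= 8 and v < 10)))).
Check whether cnt > -3 and ((e >= 2 or val = 0) -> (3*cnt + val >= 0 and 2*tot != 5 and (tot < 8 -> ((not (e < 15)) and v >= 8 and v < 10)) and ((not (tot < 8)) -> (v >= 11 and v < 10)))) and ((not (e >= 2 or val = 0)) -> ((tot < 8 -> ((not (e < 15)) and v >= 8 and v < 10)) and ((not (tot < 8)) -> (v >= 8 and v < 10)))) implies it.
Every state satisfying the precondition satisfies the weakest precondition: the implication holds.
Answer: valid


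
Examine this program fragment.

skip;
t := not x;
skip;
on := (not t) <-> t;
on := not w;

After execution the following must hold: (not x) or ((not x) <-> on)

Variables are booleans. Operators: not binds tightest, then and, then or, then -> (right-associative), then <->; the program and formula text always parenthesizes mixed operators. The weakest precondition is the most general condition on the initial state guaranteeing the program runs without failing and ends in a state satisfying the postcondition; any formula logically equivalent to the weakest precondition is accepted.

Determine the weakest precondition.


Working backward. After the program, (not x) or ((not x) <-> on) must hold.
Before on := not w: (not x) or ((not x) <-> (not w))
Before on := (not t) <-> t: (not x) or ((not x) <-> (not w))
Before skip: (not x) or ((not x) <-> (not w))
Before t := not x: (not x) or ((not x) <-> (not w))
Before skip: (not x) or ((not x) <-> (not w))
Answer: WP = (not x) or ((not x) <-> (not w))


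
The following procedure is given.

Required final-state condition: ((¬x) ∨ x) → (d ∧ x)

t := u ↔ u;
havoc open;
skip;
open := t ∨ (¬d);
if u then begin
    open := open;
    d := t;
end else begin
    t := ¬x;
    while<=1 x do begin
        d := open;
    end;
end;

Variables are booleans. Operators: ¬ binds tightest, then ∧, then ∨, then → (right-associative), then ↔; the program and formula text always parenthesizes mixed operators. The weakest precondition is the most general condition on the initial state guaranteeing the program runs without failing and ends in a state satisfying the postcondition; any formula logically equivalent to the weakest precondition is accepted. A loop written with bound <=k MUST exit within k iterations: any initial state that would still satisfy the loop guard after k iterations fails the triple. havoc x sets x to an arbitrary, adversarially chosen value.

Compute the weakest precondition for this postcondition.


Working backward. After the program, the postcondition ((¬x) ∨ x) → (d ∧ x) must hold; in canonical form it is d ∧ x.
Then branch requires t ∧ x; else branch requires (¬x) ∧ ((¬x) → (d ∧ x)).
Before the if: (u → (t ∧ x)) ∧ ((¬u) → ((¬x) ∧ ((¬x) → (d ∧ x))))
Before open := t ∨ (¬d): (u → (t ∧ x)) ∧ ((¬u) → ((¬x) ∧ ((¬x) → (d ∧ x))))
Before skip: (u → (t ∧ x)) ∧ ((¬u) → ((¬x) ∧ ((¬x) → (d ∧ x))))
Before havoc open: (u → (t ∧ x)) ∧ ((¬u) → ((¬x) ∧ ((¬x) → (d ∧ x))))
Before t := u ↔ u: (u → x) ∧ ((¬u) → ((¬x) ∧ ((¬x) → (d ∧ x))))
Answer: WP = (u → x) ∧ ((¬u) → ((¬x) ∧ ((¬x) → (d ∧ x))))


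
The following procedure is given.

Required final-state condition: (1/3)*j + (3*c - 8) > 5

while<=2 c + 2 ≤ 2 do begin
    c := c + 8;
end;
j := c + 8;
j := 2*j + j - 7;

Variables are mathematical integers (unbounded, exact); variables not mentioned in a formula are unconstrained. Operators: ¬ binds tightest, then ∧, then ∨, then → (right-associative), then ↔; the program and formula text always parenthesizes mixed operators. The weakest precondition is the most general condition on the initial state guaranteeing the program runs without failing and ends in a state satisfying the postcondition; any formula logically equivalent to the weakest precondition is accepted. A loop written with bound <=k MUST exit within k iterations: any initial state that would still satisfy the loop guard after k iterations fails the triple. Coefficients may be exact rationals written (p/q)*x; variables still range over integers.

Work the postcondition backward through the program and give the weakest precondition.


Working backward. After the program, the postcondition (1/3)*j + (3*c - 8) > 5 must hold; in canonical form it is 3*c + (1/3)*j > 13.
Before j := 2*j + j - 7: 3*c + j > 46/3
Before j := c + 8: 4*c > 22/3
Before the loop (bound <=2), unroll the exhaustion recursion (WP_0 = exit-now case; WP_j = one more guarded iteration, up to j = 2):
  WP_0: (¬(c ≤ 0)) ∧ 4*c > 22/3
  WP_1: (c ≤ 0 → ((¬(c ≤ -8)) ∧ 4*c > -74/3)) ∧ ((¬(c ≤ 0)) → 4*c > 22/3)
  WP_2: (c ≤ 0 → ((c ≤ -8 → ((¬(c ≤ -16)) ∧ 4*c > -170/3)) ∧ ((¬(c ≤ -8)) → 4*c > -74/3))) ∧ ((¬(c ≤ 0)) → 4*c > 22/3)
So before the loop: (c ≤ 0 → ((c ≤ -8 → ((¬(c ≤ -16)) ∧ 4*c > -170/3)) ∧ ((¬(c ≤ -8)) → 4*c > -74/3))) ∧ ((¬(c ≤ 0)) → 4*c > 22/3)
Answer: WP = (c ≤ 0 → ((c ≤ -8 → ((¬(c ≤ -16)) ∧ 4*c > -170/3)) ∧ ((¬(c ≤ -8)) → 4*c > -74/3))) ∧ ((¬(c ≤ 0)) → 4*c > 22/3)


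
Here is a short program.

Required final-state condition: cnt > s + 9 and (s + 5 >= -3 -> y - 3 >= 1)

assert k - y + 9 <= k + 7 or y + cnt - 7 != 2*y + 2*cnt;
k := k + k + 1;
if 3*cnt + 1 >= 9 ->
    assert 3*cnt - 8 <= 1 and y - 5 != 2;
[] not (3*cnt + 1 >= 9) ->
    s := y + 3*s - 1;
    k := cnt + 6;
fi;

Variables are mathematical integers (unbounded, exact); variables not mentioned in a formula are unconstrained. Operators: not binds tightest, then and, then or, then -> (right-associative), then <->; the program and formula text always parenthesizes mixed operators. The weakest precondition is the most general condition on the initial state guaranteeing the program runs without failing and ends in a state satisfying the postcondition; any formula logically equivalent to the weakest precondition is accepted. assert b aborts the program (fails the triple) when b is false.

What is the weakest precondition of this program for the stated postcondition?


Working backward. After the program, the postcondition cnt > s + 9 and (s + 5 >= -3 -> y - 3 >= 1) must hold; in canonical form it is cnt > s + 9 and (s >= -8 -> y >= 4).
Then branch requires 3*cnt <= 9 and y != 7 and cnt > s + 9 and (s >= -8 -> y >= 4); else branch requires cnt > 3*s + y + 8 and (3*s + y >= -7 -> y >= 4).
Before the if: (3*cnt >= 8 -> (3*cnt <= 9 and y != 7 and cnt > s + 9 and (s >= -8 -> y >= 4))) and ((not (3*cnt >= 8)) -> (cnt > 3*s + y + 8 and (3*s + y >= -7 -> y >= 4)))
Before k := k + k + 1: (3*cnt >= 8 -> (3*cnt <= 9 and y != 7 and cnt > s + 9 and (s >= -8 -> y >= 4))) and ((not (3*cnt >= 8)) -> (cnt > 3*s + y + 8 and (3*s + y >= -7 -> y >= 4)))
Before assert k - y + 9 <= k + 7 or y + cnt - 7 != 2*y + 2*cnt: (y >= 2 or cnt + y != -7) and (3*cnt >= 8 -> (3*cnt <= 9 and y != 7 and cnt > s + 9 and (s >= -8 -> y >= 4))) and ((not (3*cnt >= 8)) -> (cnt > 3*s + y + 8 and (3*s + y >= -7 -> y >= 4)))
Answer: WP = (y >= 2 or cnt + y != -7) and (3*cnt >= 8 -> (3*cnt <= 9 and y != 7 and cnt > s + 9 and (s >= -8 -> y >= 4))) and ((not (3*cnt >= 8)) -> (cnt > 3*s + y + 8 and (3*s + y >= -7 -> y >= 4)))


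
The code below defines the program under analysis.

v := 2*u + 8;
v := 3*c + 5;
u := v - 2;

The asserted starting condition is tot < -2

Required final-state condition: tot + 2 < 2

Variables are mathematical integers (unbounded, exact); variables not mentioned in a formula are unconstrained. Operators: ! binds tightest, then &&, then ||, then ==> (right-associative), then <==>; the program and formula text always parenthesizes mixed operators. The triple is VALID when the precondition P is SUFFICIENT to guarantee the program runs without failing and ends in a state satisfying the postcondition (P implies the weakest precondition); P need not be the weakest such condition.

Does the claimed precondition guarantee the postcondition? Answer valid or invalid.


Working backward. After the program, the postcondition tot + 2 < 2 must hold; in canonical form it is tot < 0.
Before u := v - 2: tot < 0
Before v := 3*c + 5: tot < 0
Before v := 2*u + 8: tot < 0
The weakest precondition is tot < 0.
Check whether tot < -2 implies it.
Every state satisfying the precondition satisfies the weakest precondition: the implication holds.
Answer: valid


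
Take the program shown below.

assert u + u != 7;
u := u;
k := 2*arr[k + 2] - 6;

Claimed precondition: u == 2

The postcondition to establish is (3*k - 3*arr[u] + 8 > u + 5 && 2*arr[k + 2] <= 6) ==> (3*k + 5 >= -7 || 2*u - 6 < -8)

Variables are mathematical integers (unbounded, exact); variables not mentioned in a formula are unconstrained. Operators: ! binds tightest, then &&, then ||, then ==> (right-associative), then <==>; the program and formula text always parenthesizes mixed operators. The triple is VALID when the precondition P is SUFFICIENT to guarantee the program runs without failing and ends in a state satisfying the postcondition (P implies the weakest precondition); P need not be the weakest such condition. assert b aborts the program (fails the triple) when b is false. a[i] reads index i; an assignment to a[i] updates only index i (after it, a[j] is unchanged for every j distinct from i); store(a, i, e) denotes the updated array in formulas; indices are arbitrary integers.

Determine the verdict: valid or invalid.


Working backward. After the program, the postcondition (3*k - 3*arr[u] + 8 > u + 5 && 2*arr[k + 2] <= 6) ==> (3*k + 5 >= -7 || 2*u - 6 < -8) must hold; in canonical form it is (3*k > 3*arr[u] + u - 3 && 2*arr[k + 2] <= 6) ==> (3*k >= -12 || 2*u < -2).
Before k := 2*arr[k + 2] - 6: (6*arr[k + 2] > 3*arr[u] + u + 15 && 2*arr[2*arr[k + 2] - 4] <= 6) ==> (6*arr[k + 2] >= 6 || 2*u < -2)
Before u := u: (6*arr[k + 2] > 3*arr[u] + u + 15 && 2*arr[2*arr[k + 2] - 4] <= 6) ==> (6*arr[k + 2] >= 6 || 2*u < -2)
Before assert u + u != 7: 2*u != 7 && ((6*arr[k + 2] > 3*arr[u] + u + 15 && 2*arr[2*arr[k + 2] - 4] <= 6) ==> (6*arr[k + 2] >= 6 || 2*u < -2))
The weakest precondition is 2*u != 7 && ((6*arr[k + 2] > 3*arr[u] + u + 15 && 2*arr[2*arr[k + 2] - 4] <= 6) ==> (6*arr[k + 2] >= 6 || 2*u < -2)).
Check whether u == 2 implies it.
Countermodel: at the initial state arr = {[-4] = -17422, [2] = -6, [3] = 0, elsewhere 0}, k = 1, u = 2, the precondition holds but the weakest precondition fails.
Answer: invalid


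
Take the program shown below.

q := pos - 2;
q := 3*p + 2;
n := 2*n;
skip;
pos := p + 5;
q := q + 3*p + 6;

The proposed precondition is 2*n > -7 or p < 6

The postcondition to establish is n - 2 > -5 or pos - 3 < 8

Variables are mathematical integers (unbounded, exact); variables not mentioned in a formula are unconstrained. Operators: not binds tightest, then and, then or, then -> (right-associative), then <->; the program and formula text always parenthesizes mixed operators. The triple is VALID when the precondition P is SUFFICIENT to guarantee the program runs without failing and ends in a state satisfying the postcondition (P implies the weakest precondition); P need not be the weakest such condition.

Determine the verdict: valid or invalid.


Working backward. After the program, the postcondition n - 2 > -5 or pos - 3 < 8 must hold; in canonical form it is n > -3 or pos < 11.
Before q := q + 3*p + 6: n > -3 or pos < 11
Before pos := p + 5: n > -3 or p < 6
Before skip: n > -3 or p < 6
Before n := 2*n: 2*n > -3 or p < 6
Before q := 3*p + 2: 2*n > -3 or p < 6
Before q := pos - 2: 2*n > -3 or p < 6
The weakest precondition is 2*n > -3 or p < 6.
Check whether 2*n > -7 or p < 6 implies it.
Countermodel: at the initial state n = -3, p = 6, the precondition holds but the weakest precondition fails.
Answer: invalid


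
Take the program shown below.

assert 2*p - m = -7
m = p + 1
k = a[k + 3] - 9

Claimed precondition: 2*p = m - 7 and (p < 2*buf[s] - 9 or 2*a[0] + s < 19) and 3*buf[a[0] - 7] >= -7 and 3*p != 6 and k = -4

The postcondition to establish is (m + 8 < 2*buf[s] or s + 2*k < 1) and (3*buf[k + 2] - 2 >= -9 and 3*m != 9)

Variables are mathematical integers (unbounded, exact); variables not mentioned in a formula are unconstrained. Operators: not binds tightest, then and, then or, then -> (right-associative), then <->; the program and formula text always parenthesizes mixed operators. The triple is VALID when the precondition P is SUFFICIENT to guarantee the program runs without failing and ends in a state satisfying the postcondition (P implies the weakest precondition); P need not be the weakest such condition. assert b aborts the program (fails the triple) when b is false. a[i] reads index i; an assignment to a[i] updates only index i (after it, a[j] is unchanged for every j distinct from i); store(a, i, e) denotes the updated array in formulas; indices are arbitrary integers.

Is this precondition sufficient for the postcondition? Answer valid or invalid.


Working backward. After the program, the postcondition (m + 8 < 2*buf[s] or s + 2*k < 1) and (3*buf[k + 2] - 2 >= -9 and 3*m != 9) must hold; in canonical form it is (m < 2*buf[s] - 8 or 2*k + s < 1) and 3*buf[k + 2] >= -7 and 3*m != 9.
Before k := a[k + 3] - 9: (m < 2*buf[s] - 8 or 2*a[k + 3] + s < 19) and 3*buf[a[k + 3] - 7] >= -7 and 3*m != 9
Before m := p + 1: (p < 2*buf[s] - 9 or 2*a[k + 3] + s < 19) and 3*buf[a[k + 3] - 7] >= -7 and 3*p != 6
Before assert 2*p - m = -7: 2*p = m - 7 and (p < 2*buf[s] - 9 or 2*a[k + 3] + s < 19) and 3*buf[a[k + 3] - 7] >= -7 and 3*p != 6
The weakest precondition is 2*p = m - 7 and (p < 2*buf[s] - 9 or 2*a[k + 3] + s < 19) and 3*buf[a[k + 3] - 7] >= -7 and 3*p != 6.
Check whether 2*p = m - 7 and (p < 2*buf[s] - 9 or 2*a[0] + s < 19) and 3*buf[a[0] - 7] >= -7 and 3*p != 6 and k = -4 implies it.
Countermodel: at the initial state a = {[-15521] = 11794, [-6523] = 11794, [-1] = 11794, [0] = -6516, [11787] = 11794, elsewhere 11794}, buf = {[-15521] = -3, [-6523] = 30152, [-1] = -3, [0] = -3, [11787] = -3, elsewhere -3}, k = -4, m = 7, p = 0, s = -15521, the precondition holds but the weakest precondition fails.
Answer: invalid


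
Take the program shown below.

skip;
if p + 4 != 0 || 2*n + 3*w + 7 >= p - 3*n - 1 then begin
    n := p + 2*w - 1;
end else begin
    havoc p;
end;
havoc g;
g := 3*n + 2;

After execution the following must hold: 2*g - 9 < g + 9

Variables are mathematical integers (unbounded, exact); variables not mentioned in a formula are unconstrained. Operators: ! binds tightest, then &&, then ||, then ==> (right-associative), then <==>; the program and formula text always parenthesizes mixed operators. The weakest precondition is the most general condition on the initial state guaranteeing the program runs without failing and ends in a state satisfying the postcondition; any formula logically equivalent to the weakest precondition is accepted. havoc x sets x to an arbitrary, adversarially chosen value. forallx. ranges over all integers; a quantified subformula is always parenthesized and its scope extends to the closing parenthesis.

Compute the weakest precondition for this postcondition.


Working backward. After the program, the postcondition 2*g - 9 < g + 9 must hold; in canonical form it is g < 18.
Before g := 3*n + 2: 3*n < 16
Before havoc g: 3*n < 16
Then branch requires 3*p + 6*w < 19; else branch requires 3*n < 16.
Before the if: ((p != -4 || 5*n + 3*w >= p - 8) ==> 3*p + 6*w < 19) && ((!(p != -4 || 5*n + 3*w >= p - 8)) ==> 3*n < 16)
Before skip: ((p != -4 || 5*n + 3*w >= p - 8) ==> 3*p + 6*w < 19) && ((!(p != -4 || 5*n + 3*w >= p - 8)) ==> 3*n < 16)
Answer: WP = ((p != -4 || 5*n + 3*w >= p - 8) ==> 3*p + 6*w < 19) && ((!(p != -4 || 5*n + 3*w >= p - 8)) ==> 3*n < 16)


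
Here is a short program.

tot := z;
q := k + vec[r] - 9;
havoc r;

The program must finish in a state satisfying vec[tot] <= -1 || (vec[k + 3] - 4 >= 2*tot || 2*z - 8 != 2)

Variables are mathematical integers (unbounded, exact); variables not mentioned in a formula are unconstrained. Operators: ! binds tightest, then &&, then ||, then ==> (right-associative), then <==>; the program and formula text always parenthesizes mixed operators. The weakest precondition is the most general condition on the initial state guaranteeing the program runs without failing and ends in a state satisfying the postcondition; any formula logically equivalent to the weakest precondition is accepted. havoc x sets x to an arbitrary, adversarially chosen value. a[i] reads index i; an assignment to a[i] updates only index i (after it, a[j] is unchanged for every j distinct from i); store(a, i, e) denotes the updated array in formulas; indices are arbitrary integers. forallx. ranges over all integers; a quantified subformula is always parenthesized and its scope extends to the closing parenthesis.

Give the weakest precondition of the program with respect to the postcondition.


Working backward. After the program, the postcondition vec[tot] <= -1 || (vec[k + 3] - 4 >= 2*tot || 2*z - 8 != 2) must hold; in canonical form it is vec[tot] <= -1 || vec[k + 3] >= 2*tot + 4 || 2*z != 10.
Before havoc r: vec[tot] <= -1 || vec[k + 3] >= 2*tot + 4 || 2*z != 10
Before q := k + vec[r] - 9: vec[tot] <= -1 || vec[k + 3] >= 2*tot + 4 || 2*z != 10
Before tot := z: vec[z] <= -1 || vec[k + 3] >= 2*z + 4 || 2*z != 10
Answer: WP = vec[z] <= -1 || vec[k + 3] >= 2*z + 4 || 2*z != 10


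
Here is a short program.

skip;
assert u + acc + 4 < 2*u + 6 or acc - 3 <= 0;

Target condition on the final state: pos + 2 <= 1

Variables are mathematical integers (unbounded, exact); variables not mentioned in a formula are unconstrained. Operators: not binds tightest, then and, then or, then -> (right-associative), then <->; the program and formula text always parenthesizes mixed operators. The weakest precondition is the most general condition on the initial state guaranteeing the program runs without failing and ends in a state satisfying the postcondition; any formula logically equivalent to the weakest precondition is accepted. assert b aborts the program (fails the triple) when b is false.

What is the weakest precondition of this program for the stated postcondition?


Working backward. After the program, the postcondition pos + 2 <= 1 must hold; in canonical form it is pos <= -1.
Before assert u + acc + 4 < 2*u + 6 or acc - 3 <= 0: (acc < u + 2 or acc <= 3) and pos <= -1
Before skip: (acc < u + 2 or acc <= 3) and pos <= -1
Answer: WP = (acc < u + 2 or acc <= 3) and pos <= -1


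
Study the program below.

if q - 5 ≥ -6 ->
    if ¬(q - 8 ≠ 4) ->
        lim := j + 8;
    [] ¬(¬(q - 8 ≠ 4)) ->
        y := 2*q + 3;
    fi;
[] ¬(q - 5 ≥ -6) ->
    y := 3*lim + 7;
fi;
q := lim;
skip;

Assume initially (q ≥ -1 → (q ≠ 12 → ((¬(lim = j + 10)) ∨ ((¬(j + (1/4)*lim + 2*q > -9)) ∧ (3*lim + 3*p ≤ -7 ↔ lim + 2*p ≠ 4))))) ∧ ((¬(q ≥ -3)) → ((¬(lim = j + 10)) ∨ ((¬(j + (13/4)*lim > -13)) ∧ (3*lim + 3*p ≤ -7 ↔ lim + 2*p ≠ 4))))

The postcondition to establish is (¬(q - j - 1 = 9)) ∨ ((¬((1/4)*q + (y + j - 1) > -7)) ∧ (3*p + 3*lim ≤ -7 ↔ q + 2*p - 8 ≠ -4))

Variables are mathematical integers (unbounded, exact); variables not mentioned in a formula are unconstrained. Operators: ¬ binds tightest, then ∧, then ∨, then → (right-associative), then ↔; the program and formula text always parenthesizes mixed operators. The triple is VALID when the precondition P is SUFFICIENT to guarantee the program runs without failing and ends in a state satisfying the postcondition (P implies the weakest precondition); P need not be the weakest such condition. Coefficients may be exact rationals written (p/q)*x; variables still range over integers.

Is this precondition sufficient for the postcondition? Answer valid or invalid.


Working backward. After the program, the postcondition (¬(q - j - 1 = 9)) ∨ ((¬((1/4)*q + (y + j - 1) > -7)) ∧ (3*p + 3*lim ≤ -7 ↔ q + 2*p - 8 ≠ -4)) must hold; in canonical form it is (¬(q = j + 10)) ∨ ((¬(j + (1/4)*q + y > -6)) ∧ (3*lim + 3*p ≤ -7 ↔ 2*p + q ≠ 4)).
Before skip: (¬(q = j + 10)) ∨ ((¬(j + (1/4)*q + y > -6)) ∧ (3*lim + 3*p ≤ -7 ↔ 2*p + q ≠ 4))
Before q := lim: (¬(lim = j + 10)) ∨ ((¬(j + (1/4)*lim + y > -6)) ∧ (3*lim + 3*p ≤ -7 ↔ lim + 2*p ≠ 4))
Then branch requires q ≠ 12 → ((¬(lim = j + 10)) ∨ ((¬(j + (1/4)*lim + 2*q > -9)) ∧ (3*lim + 3*p ≤ -7 ↔ lim + 2*p ≠ 4))); else branch requires (¬(lim = j + 10)) ∨ ((¬(j + (13/4)*lim > -13)) ∧ (3*lim + 3*p ≤ -7 ↔ lim + 2*p ≠ 4)).
Before the if: (q ≥ -1 → (q ≠ 12 → ((¬(lim = j + 10)) ∨ ((¬(j + (1/4)*lim + 2*q > -9)) ∧ (3*lim + 3*p ≤ -7 ↔ lim + 2*p ≠ 4))))) ∧ ((¬(q ≥ -1)) → ((¬(lim = j + 10)) ∨ ((¬(j + (13/4)*lim > -13)) ∧ (3*lim + 3*p ≤ -7 ↔ lim + 2*p ≠ 4))))
The weakest precondition is (q ≥ -1 → (q ≠ 12 → ((¬(lim = j + 10)) ∨ ((¬(j + (1/4)*lim + 2*q > -9)) ∧ (3*lim + 3*p ≤ -7 ↔ lim + 2*p ≠ 4))))) ∧ ((¬(q ≥ -1)) → ((¬(lim = j + 10)) ∨ ((¬(j + (13/4)*lim > -13)) ∧ (3*lim + 3*p ≤ -7 ↔ lim + 2*p ≠ 4)))).
Check whether (q ≥ -1 → (q ≠ 12 → ((¬(lim = j + 10)) ∨ ((¬(j + (1/4)*lim + 2*q > -9)) ∧ (3*lim + 3*p ≤ -7 ↔ lim + 2*p ≠ 4))))) ∧ ((¬(q ≥ -3)) → ((¬(lim = j + 10)) ∨ ((¬(j + (13/4)*lim > -13)) ∧ (3*lim + 3*p ≤ -7 ↔ lim + 2*p ≠ 4)))) implies it.
Countermodel: at the initial state j = -10, lim = 0, p = 0, q = -2, the precondition holds but the weakest precondition fails.
Answer: invalid


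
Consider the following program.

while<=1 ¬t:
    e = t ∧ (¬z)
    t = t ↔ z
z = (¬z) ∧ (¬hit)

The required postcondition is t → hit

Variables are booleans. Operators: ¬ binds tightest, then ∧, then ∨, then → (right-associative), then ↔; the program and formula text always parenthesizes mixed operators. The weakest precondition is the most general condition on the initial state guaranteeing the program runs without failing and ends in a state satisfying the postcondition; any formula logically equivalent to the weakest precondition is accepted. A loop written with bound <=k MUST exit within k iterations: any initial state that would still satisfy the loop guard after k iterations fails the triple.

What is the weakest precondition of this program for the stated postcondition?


Working backward. After the program, t → hit must hold.
Before z := (¬z) ∧ (¬hit): t → hit
Before the loop (bound <=1), unroll the exhaustion recursion (WP_0 = exit-now case; WP_j = one more guarded iteration, up to j = 1):
  WP_0: t ∧ (t → hit)
  WP_1: ((¬t) → ((t ↔ z) ∧ ((t ↔ z) → hit))) ∧ (t → (t → hit))
So before the loop: ((¬t) → ((t ↔ z) ∧ ((t ↔ z) → hit))) ∧ (t → (t → hit))
Answer: WP = ((¬t) → ((t ↔ z) ∧ ((t ↔ z) → hit))) ∧ (t → (t → hit))


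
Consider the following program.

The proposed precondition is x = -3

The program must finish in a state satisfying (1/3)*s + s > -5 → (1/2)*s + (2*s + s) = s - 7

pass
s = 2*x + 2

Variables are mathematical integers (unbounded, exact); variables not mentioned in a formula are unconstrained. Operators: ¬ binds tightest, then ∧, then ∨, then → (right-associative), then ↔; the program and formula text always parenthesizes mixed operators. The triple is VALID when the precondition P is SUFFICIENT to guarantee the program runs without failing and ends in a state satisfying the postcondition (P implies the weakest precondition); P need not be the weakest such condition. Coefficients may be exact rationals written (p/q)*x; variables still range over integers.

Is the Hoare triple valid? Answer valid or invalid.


Working backward. After the program, the postcondition (1/3)*s + s > -5 → (1/2)*s + (2*s + s) = s - 7 must hold; in canonical form it is (4/3)*s > -5 → (5/2)*s = -7.
Before s := 2*x + 2: (8/3)*x > -23/3 → 5*x = -12
Before skip: (8/3)*x > -23/3 → 5*x = -12
The weakest precondition is (8/3)*x > -23/3 → 5*x = -12.
Check whether x = -3 implies it.
Every state satisfying the precondition satisfies the weakest precondition: the implication holds.
Answer: valid


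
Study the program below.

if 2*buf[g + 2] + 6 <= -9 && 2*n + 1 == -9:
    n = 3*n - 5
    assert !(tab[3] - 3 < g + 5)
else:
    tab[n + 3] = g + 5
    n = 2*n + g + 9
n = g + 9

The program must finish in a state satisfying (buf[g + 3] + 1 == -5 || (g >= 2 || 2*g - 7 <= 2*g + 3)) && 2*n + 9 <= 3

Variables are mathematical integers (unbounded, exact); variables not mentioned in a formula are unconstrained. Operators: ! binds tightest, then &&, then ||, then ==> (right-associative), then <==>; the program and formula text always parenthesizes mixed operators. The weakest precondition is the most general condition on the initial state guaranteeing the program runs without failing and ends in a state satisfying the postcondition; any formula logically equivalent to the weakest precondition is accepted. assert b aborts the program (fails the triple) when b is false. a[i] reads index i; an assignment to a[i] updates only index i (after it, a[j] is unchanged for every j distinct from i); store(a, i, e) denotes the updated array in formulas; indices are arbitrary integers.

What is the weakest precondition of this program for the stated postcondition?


Working backward. After the program, the postcondition (buf[g + 3] + 1 == -5 || (g >= 2 || 2*g - 7 <= 2*g + 3)) && 2*n + 9 <= 3 must hold; in canonical form it is 2*n <= -6.
Before n := g + 9: 2*g <= -24
Then branch requires (!(tab[3] < g + 8)) && 2*g <= -24; else branch requires 2*g <= -24.
Before the if: ((2*buf[g + 2] <= -15 && 2*n == -10) ==> ((!(tab[3] < g + 8)) && 2*g <= -24)) && ((!(2*buf[g + 2] <= -15 && 2*n == -10)) ==> 2*g <= -24)
Answer: WP = ((2*buf[g + 2] <= -15 && 2*n == -10) ==> ((!(tab[3] < g + 8)) && 2*g <= -24)) && ((!(2*buf[g + 2] <= -15 && 2*n == -10)) ==> 2*g <= -24)


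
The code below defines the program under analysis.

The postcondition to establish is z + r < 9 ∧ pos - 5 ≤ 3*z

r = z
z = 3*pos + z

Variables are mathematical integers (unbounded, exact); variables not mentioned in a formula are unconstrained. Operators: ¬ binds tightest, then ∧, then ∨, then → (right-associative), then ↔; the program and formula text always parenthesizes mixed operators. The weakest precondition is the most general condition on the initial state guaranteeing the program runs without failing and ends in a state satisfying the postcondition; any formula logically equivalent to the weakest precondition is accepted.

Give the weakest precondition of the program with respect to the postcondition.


Working backward. After the program, the postcondition z + r < 9 ∧ pos - 5 ≤ 3*z must hold; in canonical form it is r + z < 9 ∧ pos ≤ 3*z + 5.
Before z := 3*pos + z: 3*pos + r + z < 9 ∧ 8*pos + 3*z ≥ -5
Before r := z: 3*pos + 2*z < 9 ∧ 8*pos + 3*z ≥ -5
Answer: WP = 3*pos + 2*z < 9 ∧ 8*pos + 3*z ≥ -5


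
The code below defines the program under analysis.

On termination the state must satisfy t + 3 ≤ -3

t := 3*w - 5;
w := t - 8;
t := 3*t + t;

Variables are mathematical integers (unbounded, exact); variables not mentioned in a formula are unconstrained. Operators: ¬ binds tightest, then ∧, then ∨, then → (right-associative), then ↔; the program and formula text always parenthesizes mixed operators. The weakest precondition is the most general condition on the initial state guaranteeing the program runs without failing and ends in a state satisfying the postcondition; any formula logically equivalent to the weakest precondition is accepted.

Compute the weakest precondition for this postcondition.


Working backward. After the program, the postcondition t + 3 ≤ -3 must hold; in canonical form it is t ≤ -6.
Before t := 3*t + t: 4*t ≤ -6
Before w := t - 8: 4*t ≤ -6
Before t := 3*w - 5: 12*w ≤ 14
Answer: WP = 12*w ≤ 14


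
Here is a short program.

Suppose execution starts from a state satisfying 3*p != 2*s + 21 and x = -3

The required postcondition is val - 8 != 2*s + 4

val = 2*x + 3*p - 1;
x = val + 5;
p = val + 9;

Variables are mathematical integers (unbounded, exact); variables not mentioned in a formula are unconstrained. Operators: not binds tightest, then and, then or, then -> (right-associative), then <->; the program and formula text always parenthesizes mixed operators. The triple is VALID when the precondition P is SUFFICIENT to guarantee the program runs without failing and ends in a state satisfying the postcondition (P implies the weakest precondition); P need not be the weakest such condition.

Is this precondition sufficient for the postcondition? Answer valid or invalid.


Working backward. After the program, the postcondition val - 8 != 2*s + 4 must hold; in canonical form it is val != 2*s + 12.
Before p := val + 9: val != 2*s + 12
Before x := val + 5: val != 2*s + 12
Before val := 2*x + 3*p - 1: 3*p + 2*x != 2*s + 13
The weakest precondition is 3*p + 2*x != 2*s + 13.
Check whether 3*p != 2*s + 21 and x = -3 implies it.
Countermodel: at the initial state p = 1, s = -8, x = -3, the precondition holds but the weakest precondition fails.
Answer: invalid


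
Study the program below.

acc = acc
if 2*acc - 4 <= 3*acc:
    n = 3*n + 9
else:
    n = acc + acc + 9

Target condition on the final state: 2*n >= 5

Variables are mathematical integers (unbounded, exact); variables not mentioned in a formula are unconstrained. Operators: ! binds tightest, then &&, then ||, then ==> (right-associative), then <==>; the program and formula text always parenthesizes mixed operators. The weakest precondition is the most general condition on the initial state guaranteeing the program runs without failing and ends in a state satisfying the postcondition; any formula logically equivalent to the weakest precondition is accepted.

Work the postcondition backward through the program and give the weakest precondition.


Working backward. After the program, 2*n >= 5 must hold.
Then branch requires 6*n >= -13; else branch requires 4*acc >= -13.
Before the if: (acc >= -4 ==> 6*n >= -13) && ((!(acc >= -4)) ==> 4*acc >= -13)
Before acc := acc: (acc >= -4 ==> 6*n >= -13) && ((!(acc >= -4)) ==> 4*acc >= -13)
Answer: WP = (acc >= -4 ==> 6*n >= -13) && ((!(acc >= -4)) ==> 4*acc >= -13)
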